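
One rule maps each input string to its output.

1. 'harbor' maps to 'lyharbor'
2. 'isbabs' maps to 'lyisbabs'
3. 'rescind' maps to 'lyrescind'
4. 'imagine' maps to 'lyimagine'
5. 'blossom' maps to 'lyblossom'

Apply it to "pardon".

lypardon

In each case the input is transformed by: prepend "ly".
Applying that to "pardon" gives "lypardon".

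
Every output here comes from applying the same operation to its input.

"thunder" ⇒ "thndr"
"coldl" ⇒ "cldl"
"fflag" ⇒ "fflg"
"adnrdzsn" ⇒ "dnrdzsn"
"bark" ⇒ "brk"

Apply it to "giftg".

The pattern: remove every vowel.
"giftg" → "gftg".

gftg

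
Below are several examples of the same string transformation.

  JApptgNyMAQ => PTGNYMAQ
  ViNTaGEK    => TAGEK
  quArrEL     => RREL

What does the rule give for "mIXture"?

Looking at the pairs, the operation is to delete the first 3 characters, then convert every letter to uppercase.
Applying both steps to "mIXture": "ture", then "TURE".

TURE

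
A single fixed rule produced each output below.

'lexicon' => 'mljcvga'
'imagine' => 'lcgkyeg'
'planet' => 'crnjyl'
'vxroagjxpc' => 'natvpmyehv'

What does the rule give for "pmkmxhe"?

fcnkikv

Looking at the pairs, the operation is to shift every letter 2 places backward in the alphabet (wrapping around), then move the last 2 characters to the front (rotate right by 2).
"pmkmxhe" → "nkikvfc" → "fcnkikv".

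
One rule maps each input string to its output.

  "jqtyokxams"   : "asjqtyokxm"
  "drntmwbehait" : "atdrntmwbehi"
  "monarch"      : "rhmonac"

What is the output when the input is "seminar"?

nrsemia

The rule is to move the last 2 characters to the front (rotate right by 2), then swap the first and last characters.
Applying both steps to "seminar": "arsemin", then "nrsemia".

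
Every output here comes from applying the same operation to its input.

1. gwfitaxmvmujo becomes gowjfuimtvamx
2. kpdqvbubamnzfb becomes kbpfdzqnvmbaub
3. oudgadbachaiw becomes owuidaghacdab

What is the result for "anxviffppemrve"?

aenvxrvmiefpfp

Each output is the input with this applied: take characters alternately from the front and the back (1st, last, 2nd, 2nd-last, ...).
For "anxviffppemrve" the result is "aenvxrvmiefpfp".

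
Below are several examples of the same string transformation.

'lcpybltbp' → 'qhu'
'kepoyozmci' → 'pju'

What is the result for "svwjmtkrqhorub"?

What's happening: shift every letter 5 places forward in the alphabet (wrapping around), then keep only the first 3 characters.
Starting from "svwjmtkrqhorub": after the first operation, "xaborypwvmtwzg"; after the second, "xab".

xab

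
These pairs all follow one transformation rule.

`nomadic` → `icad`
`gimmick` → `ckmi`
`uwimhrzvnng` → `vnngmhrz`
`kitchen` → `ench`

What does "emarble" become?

lerb

The transformation: delete the first 3 characters, then swap the front and back halves of the string.
For "emarble", step one produces "rble"; step two turns that into "lerb".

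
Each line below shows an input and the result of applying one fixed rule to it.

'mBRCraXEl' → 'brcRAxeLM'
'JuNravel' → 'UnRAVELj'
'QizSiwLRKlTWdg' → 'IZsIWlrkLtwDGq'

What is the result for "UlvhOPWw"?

LVHopwWu

Rule — move the first character to the end, then flip the case of every letter.
"UlvhOPWw" → "lvhOPWwU" → "LVHopwWu".
(Check on "mBRCraXEl": → "BRCraXElm" → "brcRAxeLM" ✓)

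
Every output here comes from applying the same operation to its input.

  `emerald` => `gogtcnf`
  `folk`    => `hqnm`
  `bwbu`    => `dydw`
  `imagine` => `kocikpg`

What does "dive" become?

fkxg

Looking at the pairs, the operation is to shift every letter 2 places forward in the alphabet (wrapping around).
Doing the same to "dive": "fkxg".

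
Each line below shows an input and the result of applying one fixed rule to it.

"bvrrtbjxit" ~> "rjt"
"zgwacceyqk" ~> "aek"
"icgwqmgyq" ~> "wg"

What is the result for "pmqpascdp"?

pc

The transformation: delete the first 2 characters, then keep one character in every 3, starting at position 2 (positions 2nd, 5th, 8th, ...).
So "pmqpascdp" becomes "pc".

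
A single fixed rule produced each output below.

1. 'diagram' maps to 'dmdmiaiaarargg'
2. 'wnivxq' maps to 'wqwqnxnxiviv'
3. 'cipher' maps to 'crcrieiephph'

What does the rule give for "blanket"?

What's happening: double every character, then take characters alternately from the front and the back (1st, last, 2nd, 2nd-last, ...).
Doing the same to "blanket": "btbtleleakaknn".

btbtleleakaknn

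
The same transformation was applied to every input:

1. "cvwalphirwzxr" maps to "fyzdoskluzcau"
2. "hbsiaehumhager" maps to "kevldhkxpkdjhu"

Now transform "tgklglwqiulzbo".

wjnojoztlxocer

The transformation: shift every letter 3 places forward in the alphabet (wrapping around).
Applying that to "tgklglwqiulzbo" gives "wjnojoztlxocer".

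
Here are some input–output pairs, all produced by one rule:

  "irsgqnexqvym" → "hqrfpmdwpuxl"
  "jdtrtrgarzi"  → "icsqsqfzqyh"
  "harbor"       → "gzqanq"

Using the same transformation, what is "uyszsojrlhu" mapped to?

txryrniqkgt

Rule — shift every letter 1 place backward in the alphabet (wrapping around).
Applying that to "uyszsojrlhu" gives "txryrniqkgt".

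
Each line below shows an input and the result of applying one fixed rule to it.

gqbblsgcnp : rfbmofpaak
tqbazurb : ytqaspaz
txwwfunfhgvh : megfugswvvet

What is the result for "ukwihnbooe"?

manndtjvhg

The rule is to shift every letter 1 place backward in the alphabet (wrapping around), then swap the front and back halves of the string.
Applying both steps to "ukwihnbooe": "tjvhgmannd", then "manndtjvhg".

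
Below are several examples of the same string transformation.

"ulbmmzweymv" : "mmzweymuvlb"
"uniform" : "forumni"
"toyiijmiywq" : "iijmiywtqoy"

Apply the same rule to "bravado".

vadbora

What's happening: swap the first and last characters, then move the first 3 characters to the end (rotate left by 3).
For "bravado" the result is "vadbora".
(Check on "uniform": → "mniforu" → "forumni" ✓)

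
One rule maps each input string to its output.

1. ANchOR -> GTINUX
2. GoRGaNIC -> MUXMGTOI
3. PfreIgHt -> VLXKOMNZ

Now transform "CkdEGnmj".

Looking at the pairs, the operation is to shift every letter 6 places forward in the alphabet (wrapping around), then convert every letter to uppercase.
Applying both steps to "CkdEGnmj": "IqjKMtsp", then "IQJKMTSP".

IQJKMTSP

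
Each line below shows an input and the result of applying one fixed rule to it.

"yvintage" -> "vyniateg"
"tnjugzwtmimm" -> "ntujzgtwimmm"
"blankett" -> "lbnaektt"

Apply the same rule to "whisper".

What's happening: swap each adjacent pair of characters (1↔2, 3↔4, ...).
"whisper" → "hwsiepr".

hwsiepr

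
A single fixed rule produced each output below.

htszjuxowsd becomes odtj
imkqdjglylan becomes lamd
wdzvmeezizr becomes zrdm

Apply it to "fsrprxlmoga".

The transformation: keep one character in every 3, starting at position 2 (positions 2nd, 5th, 8th, ...), then move the last 2 characters to the front (rotate right by 2).
Applying both steps to "fsrprxlmoga": "srma", then "masr".

masr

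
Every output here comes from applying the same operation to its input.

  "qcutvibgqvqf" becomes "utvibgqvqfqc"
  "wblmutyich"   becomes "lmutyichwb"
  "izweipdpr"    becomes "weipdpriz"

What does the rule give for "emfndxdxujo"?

The transformation: move the first 2 characters to the end (rotate left by 2).
For "emfndxdxujo" the result is "fndxdxujoem".

fndxdxujoem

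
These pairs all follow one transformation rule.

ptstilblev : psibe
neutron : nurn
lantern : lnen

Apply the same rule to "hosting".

hsig

Looking at the pairs, the operation is to keep every other character starting from the first (positions 1st, 3rd, 5th, ...).
"hosting" → "hsig".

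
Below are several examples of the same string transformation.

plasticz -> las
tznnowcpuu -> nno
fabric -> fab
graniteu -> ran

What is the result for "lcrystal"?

In each case the input is transformed by: swap the front and back halves of the string, then keep only the last 3 characters.
On "lcrystal": the first step gives "stallcry", and the second then gives "cry".

cry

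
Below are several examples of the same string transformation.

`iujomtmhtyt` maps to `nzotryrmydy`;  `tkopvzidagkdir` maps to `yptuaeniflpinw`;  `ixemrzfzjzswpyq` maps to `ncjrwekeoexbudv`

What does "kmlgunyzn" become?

The pattern: shift every letter 5 places forward in the alphabet (wrapping around).
"kmlgunyzn" → "prqlzsdes".

prqlzsdes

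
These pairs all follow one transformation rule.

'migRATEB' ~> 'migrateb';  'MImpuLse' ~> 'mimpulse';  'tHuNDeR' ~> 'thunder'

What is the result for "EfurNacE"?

In each case the input is transformed by: convert every letter to lowercase.
Doing the same to "EfurNacE": "efurnace".

efurnace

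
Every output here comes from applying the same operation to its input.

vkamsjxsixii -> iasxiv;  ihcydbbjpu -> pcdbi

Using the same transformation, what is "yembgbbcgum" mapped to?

Looking at the pairs, the operation is to keep every other character starting from the first (positions 1st, 3rd, 5th, ...), then swap the first and last characters.
On "yembgbbcgum": the first step gives "ymgbgm", and the second then gives "mmgbgy".

mmgbgy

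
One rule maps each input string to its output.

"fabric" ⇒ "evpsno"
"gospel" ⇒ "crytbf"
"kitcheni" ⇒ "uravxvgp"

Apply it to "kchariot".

The pattern: shift every letter 13 places forward in the alphabet (wrapping around) — i.e. ROT13, then swap the front and back halves of the string.
Applying both steps to "kchariot": "xpunevbg", then "evbgxpun".

evbgxpun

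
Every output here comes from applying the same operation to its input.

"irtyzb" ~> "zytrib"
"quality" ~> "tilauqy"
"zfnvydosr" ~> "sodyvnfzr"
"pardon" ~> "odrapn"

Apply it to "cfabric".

Looking at the pairs, the operation is to reverse the string, then move the first character to the end.
Starting from "cfabric": after the first operation, "cirbafc"; after the second, "irbafcc".

irbafcc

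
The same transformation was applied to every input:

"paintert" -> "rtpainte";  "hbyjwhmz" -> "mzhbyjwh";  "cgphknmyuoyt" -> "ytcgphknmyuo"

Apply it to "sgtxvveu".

eusgtxvv

In each case the input is transformed by: move the last 2 characters to the front (rotate right by 2).
So "sgtxvveu" becomes "eusgtxvv".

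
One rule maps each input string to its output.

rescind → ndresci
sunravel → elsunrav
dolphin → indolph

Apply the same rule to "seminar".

What's happening: move the last 2 characters to the front (rotate right by 2).
Applying that to "seminar" gives "arsemin".

arsemin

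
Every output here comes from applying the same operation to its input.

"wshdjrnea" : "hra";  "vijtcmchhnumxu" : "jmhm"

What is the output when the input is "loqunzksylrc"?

qzyc

In each case the input is transformed by: keep one character in every 3, starting at position 3 (positions 3rd, 6th, 9th, ...).
"loqunzksylrc" → "qzyc".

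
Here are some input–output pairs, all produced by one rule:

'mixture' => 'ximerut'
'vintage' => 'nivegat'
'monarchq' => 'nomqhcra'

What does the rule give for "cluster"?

ulcrets

The rule is to reverse the string, then move the last 3 characters to the front (rotate right by 3).
"cluster" → "retsulc" → "ulcrets".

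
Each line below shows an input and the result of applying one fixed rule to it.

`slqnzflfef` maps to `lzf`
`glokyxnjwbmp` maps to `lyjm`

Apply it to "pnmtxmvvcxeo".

nxve

In each case the input is transformed by: keep one character in every 3, starting at position 2 (positions 2nd, 5th, 8th, ...).
For "pnmtxmvvcxeo" the result is "nxve".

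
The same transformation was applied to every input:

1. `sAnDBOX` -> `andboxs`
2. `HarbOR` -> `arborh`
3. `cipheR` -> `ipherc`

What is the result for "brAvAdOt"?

What's happening: move the first character to the end, then convert every letter to lowercase.
For "brAvAdOt", step one produces "rAvAdOtb"; step two turns that into "ravadotb".

ravadotb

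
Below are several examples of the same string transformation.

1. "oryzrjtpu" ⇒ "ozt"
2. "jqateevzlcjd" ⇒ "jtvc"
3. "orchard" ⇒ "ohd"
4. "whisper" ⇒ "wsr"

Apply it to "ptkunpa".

In each case the input is transformed by: keep one character in every 3, starting at position 1 (positions 1st, 4th, 7th, ...).
"ptkunpa" → "pua".

pua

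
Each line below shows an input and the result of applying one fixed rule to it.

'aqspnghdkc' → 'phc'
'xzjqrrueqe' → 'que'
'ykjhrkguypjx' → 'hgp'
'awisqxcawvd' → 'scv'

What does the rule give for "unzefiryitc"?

ert

The rule is to delete the first 3 characters, then keep one character in every 3, starting at position 1 (positions 1st, 4th, 7th, ...).
Applying both steps to "unzefiryitc": "efiryitc", then "ert".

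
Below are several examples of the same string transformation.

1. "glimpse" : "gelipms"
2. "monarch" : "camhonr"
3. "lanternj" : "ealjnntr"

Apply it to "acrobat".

aacbrot

The transformation: sort the characters into alphabetical order, then swap each adjacent pair of characters (1↔2, 3↔4, ...).
Working it through for "acrobat": intermediate "aabcort", final "aacbrot".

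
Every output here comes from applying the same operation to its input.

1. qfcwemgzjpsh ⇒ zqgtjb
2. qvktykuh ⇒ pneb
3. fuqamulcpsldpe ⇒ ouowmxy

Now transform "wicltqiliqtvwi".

cfkfkpc

Looking at the pairs, the operation is to shift every letter 6 places backward in the alphabet (wrapping around), then keep every other character starting from the second (positions 2nd, 4th, 6th, ...).
For "wicltqiliqtvwi", step one produces "qcwfnkcfcknpqc"; step two turns that into "cfkfkpc".
(Check on "qvktykuh": → "kpenseob" → "pneb" ✓)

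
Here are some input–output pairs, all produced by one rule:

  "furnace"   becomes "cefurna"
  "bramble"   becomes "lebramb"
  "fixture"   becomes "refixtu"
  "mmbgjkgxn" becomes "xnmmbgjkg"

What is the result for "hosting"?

Rule — move the last 2 characters to the front (rotate right by 2).
On "hosting" that produces "nghosti".

nghosti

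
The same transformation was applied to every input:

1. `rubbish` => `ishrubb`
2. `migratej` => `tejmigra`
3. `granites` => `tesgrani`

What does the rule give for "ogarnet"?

netogar

The rule is to move the last 3 characters to the front (rotate right by 3).
So "ogarnet" becomes "netogar".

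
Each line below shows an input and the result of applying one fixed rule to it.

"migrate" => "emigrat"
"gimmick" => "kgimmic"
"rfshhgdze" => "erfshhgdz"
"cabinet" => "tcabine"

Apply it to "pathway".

The rule is to move the last character to the front.
So "pathway" becomes "ypathwa".

ypathwa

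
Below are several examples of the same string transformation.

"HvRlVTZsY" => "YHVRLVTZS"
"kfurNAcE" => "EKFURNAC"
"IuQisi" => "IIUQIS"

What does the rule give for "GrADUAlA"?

AGRADUAL

Each output is the input with this applied: move the last character to the front, then convert every letter to uppercase.
Applying both steps to "GrADUAlA": "AGrADUAl", then "AGRADUAL".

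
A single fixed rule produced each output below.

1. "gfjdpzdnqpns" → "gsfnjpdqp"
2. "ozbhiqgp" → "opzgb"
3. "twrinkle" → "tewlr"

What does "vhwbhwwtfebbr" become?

vrhbwbbehf

In each case the input is transformed by: take characters alternately from the front and the back (1st, last, 2nd, 2nd-last, ...), then delete the last 3 characters.
"vhwbhwwtfebbr" → "vrhbwbbehf".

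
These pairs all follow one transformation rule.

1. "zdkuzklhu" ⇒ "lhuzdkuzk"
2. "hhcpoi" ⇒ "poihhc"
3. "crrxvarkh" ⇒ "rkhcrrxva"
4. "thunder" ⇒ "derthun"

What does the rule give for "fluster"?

terflus

The pattern: move the last 3 characters to the front (rotate right by 3).
For "fluster" the result is "terflus".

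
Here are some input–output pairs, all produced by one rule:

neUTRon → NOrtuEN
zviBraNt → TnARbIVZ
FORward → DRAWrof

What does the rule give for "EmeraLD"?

dlAREMe

Looking at the pairs, the operation is to reverse the string, then flip the case of every letter.
Applying both steps to "EmeraLD": "DLaremE", then "dlAREMe".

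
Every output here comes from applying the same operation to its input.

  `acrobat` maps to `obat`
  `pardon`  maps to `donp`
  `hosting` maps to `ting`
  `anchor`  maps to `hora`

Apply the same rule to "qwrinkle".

The transformation: move the first 3 characters to the end (rotate left by 3), then keep only the first 4 characters.
Working it through for "qwrinkle": intermediate "inkleqwr", final "inkl".

inkl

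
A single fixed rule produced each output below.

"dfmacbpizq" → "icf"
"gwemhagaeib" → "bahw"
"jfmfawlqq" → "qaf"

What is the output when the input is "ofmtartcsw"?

caf

The transformation: keep one character in every 3, starting at position 2 (positions 2nd, 5th, 8th, ...), then reverse the string.
"ofmtartcsw" → "fac" → "caf".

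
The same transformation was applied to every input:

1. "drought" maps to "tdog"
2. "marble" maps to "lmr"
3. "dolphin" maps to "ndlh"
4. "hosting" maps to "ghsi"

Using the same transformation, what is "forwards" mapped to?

dfra

In each case the input is transformed by: keep every other character starting from the first (positions 1st, 3rd, 5th, ...), then move the last character to the front.
Applying both steps to "forwards": "frad", then "dfra".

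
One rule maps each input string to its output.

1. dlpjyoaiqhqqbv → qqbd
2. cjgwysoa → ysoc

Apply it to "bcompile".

The transformation: swap the first and last characters, then keep only the last 4 characters.
"bcompile" → "pilb".

pilb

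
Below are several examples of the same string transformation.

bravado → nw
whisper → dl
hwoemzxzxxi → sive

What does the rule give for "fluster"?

hp

Looking at the pairs, the operation is to keep one character in every 3, starting at position 2 (positions 2nd, 5th, 8th, ...), then shift every letter 4 places backward in the alphabet (wrapping around).
For "fluster" the result is "hp".
(Check on "whisper": → "hp" → "dl" ✓)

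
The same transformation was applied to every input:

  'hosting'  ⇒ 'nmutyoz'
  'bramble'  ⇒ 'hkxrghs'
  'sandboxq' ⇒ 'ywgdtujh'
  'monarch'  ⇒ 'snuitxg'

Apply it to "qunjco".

wuaitp

The transformation: take characters alternately from the front and the back (1st, last, 2nd, 2nd-last, ...), then shift every letter 6 places forward in the alphabet (wrapping around).
For "qunjco", step one produces "qoucnj"; step two turns that into "wuaitp".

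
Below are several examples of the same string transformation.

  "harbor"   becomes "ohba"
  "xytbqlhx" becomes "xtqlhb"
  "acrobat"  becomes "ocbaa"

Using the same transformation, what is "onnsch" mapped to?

nnhc

The rule is to sort the characters into reverse alphabetical order, then delete the first 2 characters.
Starting from "onnsch": after the first operation, "sonnhc"; after the second, "nnhc".
(Check on "harbor": → "rrohba" → "ohba" ✓)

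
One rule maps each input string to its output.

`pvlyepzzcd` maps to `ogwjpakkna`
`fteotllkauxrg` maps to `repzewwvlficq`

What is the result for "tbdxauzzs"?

The transformation: swap the first and last characters, then shift every letter 11 places forward in the alphabet (wrapping around).
For "tbdxauzzs", step one produces "sbdxauzzt"; step two turns that into "dmoilfkke".

dmoilfkke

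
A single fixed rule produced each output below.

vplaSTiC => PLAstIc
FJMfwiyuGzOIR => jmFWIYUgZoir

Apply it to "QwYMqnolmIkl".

Rule — delete the first character, then flip the case of every letter.
On "QwYMqnolmIkl": the first step gives "wYMqnolmIkl", and the second then gives "WymQNOLMiKL".

WymQNOLMiKL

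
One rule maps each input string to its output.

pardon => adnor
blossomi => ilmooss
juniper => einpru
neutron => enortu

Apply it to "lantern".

aennrt

In each case the input is transformed by: delete the first character, then sort the characters into alphabetical order.
On "lantern" that produces "aennrt".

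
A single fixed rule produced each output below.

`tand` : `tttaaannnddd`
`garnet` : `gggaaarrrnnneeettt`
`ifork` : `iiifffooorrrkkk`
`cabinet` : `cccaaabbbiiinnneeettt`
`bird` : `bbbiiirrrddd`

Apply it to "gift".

The transformation: repeat every character 3 times.
For "gift" the result is "gggiiifffttt".

gggiiifffttt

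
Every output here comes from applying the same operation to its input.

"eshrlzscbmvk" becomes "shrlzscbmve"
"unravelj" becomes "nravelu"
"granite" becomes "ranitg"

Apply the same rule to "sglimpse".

glimpss

The rule is to delete the last character, then move the first character to the end.
Doing the same to "sglimpse": "glimpss".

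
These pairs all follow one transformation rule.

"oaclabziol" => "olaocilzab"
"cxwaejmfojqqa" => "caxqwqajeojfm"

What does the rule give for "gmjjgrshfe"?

In each case the input is transformed by: take characters alternately from the front and the back (1st, last, 2nd, 2nd-last, ...).
Applying that to "gmjjgrshfe" gives "gemfjhjsgr".

gemfjhjsgr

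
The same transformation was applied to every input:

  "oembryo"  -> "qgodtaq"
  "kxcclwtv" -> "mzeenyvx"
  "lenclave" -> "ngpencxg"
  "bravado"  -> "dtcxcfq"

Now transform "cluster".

enwuvgt

What's happening: shift every letter 2 places forward in the alphabet (wrapping around).
Doing the same to "cluster": "enwuvgt".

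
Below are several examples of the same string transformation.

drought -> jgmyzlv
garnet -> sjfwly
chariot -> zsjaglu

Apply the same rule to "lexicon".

wpaugfd

The transformation: move the first character to the end, then shift every letter 8 places backward in the alphabet (wrapping around).
For "lexicon", step one produces "exiconl"; step two turns that into "wpaugfd".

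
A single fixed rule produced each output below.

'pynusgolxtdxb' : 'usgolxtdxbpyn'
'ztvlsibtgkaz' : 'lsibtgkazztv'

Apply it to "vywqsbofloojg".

qsbofloojgvyw

Looking at the pairs, the operation is to move the first 3 characters to the end (rotate left by 3).
Doing the same to "vywqsbofloojg": "qsbofloojgvyw".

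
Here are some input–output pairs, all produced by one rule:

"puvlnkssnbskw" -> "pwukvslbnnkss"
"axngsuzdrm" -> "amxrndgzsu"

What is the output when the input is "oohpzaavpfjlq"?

Looking at the pairs, the operation is to take characters alternately from the front and the back (1st, last, 2nd, 2nd-last, ...).
Doing the same to "oohpzaavpfjlq": "oqolhjpfzpava".

oqolhjpfzpava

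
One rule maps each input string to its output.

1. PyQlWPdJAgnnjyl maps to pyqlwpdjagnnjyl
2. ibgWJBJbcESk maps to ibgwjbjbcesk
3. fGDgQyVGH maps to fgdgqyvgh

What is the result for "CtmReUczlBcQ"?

ctmreuczlbcq

The transformation: convert every letter to lowercase.
"CtmReUczlBcQ" → "ctmreuczlbcq".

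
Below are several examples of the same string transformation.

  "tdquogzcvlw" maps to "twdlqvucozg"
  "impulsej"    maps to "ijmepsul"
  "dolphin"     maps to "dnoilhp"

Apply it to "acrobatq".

aqctraob

Looking at the pairs, the operation is to take characters alternately from the front and the back (1st, last, 2nd, 2nd-last, ...).
Applying that to "acrobatq" gives "aqctraob".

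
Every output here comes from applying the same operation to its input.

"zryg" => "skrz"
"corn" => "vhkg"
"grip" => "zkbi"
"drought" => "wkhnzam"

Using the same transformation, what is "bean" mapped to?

Rule — shift every letter 7 places backward in the alphabet (wrapping around).
Applying that to "bean" gives "uxtg".

uxtg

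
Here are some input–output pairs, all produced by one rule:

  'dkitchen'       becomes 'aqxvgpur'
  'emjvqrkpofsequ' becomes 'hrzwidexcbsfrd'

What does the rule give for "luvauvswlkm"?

zyhinhifjyx

Looking at the pairs, the operation is to shift every letter 13 places forward in the alphabet (wrapping around) — i.e. ROT13, then move the last character to the front.
Applying that to "luvauvswlkm" gives "zyhinhifjyx".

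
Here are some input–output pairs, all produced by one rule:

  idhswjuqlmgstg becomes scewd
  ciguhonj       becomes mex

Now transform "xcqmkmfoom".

hwpw

The pattern: shift every letter 10 places forward in the alphabet (wrapping around), then keep one character in every 3, starting at position 1 (positions 1st, 4th, 7th, ...).
On "xcqmkmfoom": the first step gives "hmawuwpyyw", and the second then gives "hwpw".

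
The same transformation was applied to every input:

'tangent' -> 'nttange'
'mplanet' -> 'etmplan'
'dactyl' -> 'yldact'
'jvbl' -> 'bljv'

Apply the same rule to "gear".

arge

The rule is to move the last 2 characters to the front (rotate right by 2).
On "gear" that produces "arge".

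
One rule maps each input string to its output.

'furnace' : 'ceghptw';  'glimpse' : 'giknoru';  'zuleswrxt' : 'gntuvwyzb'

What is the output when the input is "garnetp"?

cgiprtv

Looking at the pairs, the operation is to sort the characters into alphabetical order, then shift every letter 2 places forward in the alphabet (wrapping around).
So "garnetp" becomes "cgiprtv".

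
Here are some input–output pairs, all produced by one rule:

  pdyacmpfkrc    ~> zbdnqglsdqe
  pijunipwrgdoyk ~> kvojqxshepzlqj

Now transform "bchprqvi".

iqsrwjcd

Each output is the input with this applied: move the first 2 characters to the end (rotate left by 2), then shift every letter 1 place forward in the alphabet (wrapping around).
Working it through for "bchprqvi": intermediate "hprqvibc", final "iqsrwjcd".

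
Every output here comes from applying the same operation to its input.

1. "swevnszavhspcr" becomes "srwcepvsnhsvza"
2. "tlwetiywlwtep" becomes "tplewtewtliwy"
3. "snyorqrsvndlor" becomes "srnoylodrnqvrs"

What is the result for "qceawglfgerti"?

qicteraewggfl

Rule — take characters alternately from the front and the back (1st, last, 2nd, 2nd-last, ...).
Applying that to "qceawglfgerti" gives "qicteraewggfl".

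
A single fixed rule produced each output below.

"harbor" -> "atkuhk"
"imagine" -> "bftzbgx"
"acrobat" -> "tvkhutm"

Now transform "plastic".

Rule — shift every letter 7 places backward in the alphabet (wrapping around).
"plastic" → "ietlmbv".

ietlmbv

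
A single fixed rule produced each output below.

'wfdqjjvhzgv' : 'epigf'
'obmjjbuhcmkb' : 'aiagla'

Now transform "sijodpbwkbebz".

The pattern: shift every letter 1 place backward in the alphabet (wrapping around), then keep every other character starting from the second (positions 2nd, 4th, 6th, ...).
For "sijodpbwkbebz", step one produces "rhincoavjaday"; step two turns that into "hnovaa".

hnovaa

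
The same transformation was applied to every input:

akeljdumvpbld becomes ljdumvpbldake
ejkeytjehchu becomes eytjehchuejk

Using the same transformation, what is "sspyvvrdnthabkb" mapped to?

yvvrdnthabkbssp

In each case the input is transformed by: move the first 3 characters to the end (rotate left by 3).
"sspyvvrdnthabkb" → "yvvrdnthabkbssp".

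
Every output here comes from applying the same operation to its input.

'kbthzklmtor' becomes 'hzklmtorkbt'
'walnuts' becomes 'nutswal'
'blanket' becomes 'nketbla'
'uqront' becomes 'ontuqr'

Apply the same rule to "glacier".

The rule is to move the first 3 characters to the end (rotate left by 3).
Doing the same to "glacier": "ciergla".

ciergla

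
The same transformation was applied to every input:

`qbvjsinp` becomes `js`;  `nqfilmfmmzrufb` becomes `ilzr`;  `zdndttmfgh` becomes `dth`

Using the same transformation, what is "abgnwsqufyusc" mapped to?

The pattern: swap each adjacent pair of characters (1↔2, 3↔4, ...), then keep one character in every 3, starting at position 3 (positions 3rd, 6th, 9th, ...).
For "abgnwsqufyusc" the result is "nwyu".
(Check on "nqfilmfmmzrufb": → "qnifmlmfzmurbf" → "ilzr" ✓)

nwyu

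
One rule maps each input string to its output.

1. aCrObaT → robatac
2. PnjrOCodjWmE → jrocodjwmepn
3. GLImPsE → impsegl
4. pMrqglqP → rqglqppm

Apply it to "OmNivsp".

nivspom

What's happening: move the first 2 characters to the end (rotate left by 2), then convert every letter to lowercase.
On "OmNivsp": the first step gives "NivspOm", and the second then gives "nivspom".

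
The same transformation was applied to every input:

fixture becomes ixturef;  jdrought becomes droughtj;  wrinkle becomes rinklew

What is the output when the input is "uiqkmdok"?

iqkmdoku

Each output is the input with this applied: move the first character to the end.
On "uiqkmdok" that produces "iqkmdoku".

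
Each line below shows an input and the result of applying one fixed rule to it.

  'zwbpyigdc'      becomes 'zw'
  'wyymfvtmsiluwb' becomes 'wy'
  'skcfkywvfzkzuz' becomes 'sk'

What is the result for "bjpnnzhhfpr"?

The transformation: keep only the first 2 characters.
Doing the same to "bjpnnzhhfpr": "bj".

bj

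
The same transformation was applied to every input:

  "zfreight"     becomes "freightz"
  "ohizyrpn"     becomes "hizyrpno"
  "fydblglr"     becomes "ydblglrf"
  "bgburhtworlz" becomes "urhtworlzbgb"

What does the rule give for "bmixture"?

Rule — swap the front and back halves of the string, then move the last 3 characters to the front (rotate right by 3).
Working it through for "bmixture": intermediate "turebmix", final "mixtureb".

mixtureb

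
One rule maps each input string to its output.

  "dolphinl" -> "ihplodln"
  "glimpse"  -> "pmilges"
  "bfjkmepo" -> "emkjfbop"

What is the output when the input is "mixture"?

utximer

Each output is the input with this applied: move the last 2 characters to the front (rotate right by 2), then reverse the string.
Working it through for "mixture": intermediate "remixtu", final "utximer".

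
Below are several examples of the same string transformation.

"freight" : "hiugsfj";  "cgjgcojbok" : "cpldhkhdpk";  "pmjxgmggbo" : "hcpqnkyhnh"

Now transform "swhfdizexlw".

The pattern: shift every letter 1 place forward in the alphabet (wrapping around), then move the last 3 characters to the front (rotate right by 3).
For "swhfdizexlw", step one produces "txigejafymx"; step two turns that into "ymxtxigejaf".
(Check on "cgjgcojbok": → "dhkhdpkcpl" → "cpldhkhdpk" ✓)

ymxtxigejaf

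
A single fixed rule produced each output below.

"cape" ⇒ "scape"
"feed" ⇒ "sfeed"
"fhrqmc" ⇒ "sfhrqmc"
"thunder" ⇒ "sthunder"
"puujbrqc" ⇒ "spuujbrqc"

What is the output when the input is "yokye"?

syokye

Rule — prepend "s".
For "yokye" the result is "syokye".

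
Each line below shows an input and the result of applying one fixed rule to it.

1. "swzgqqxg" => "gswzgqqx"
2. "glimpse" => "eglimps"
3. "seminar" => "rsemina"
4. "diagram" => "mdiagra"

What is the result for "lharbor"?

In each case the input is transformed by: move the last character to the front.
So "lharbor" becomes "rlharbo".

rlharbo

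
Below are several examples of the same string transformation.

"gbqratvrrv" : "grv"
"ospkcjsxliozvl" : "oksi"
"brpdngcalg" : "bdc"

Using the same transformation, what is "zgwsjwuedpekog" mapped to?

zsup

The rule is to delete the last 3 characters, then keep one character in every 3, starting at position 1 (positions 1st, 4th, 7th, ...).
Starting from "zgwsjwuedpekog": after the first operation, "zgwsjwuedpe"; after the second, "zsup".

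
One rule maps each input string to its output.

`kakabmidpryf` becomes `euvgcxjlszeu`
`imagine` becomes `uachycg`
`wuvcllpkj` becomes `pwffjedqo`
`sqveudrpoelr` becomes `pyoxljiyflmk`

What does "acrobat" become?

livunuw

The rule is to move the first 2 characters to the end (rotate left by 2), then shift every letter 6 places backward in the alphabet (wrapping around).
On "acrobat" that produces "livunuw".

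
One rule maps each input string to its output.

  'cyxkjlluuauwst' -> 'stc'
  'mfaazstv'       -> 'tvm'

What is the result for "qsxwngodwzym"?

ymq

Rule — move the first character to the end, then keep only the last 3 characters.
For "qsxwngodwzym", step one produces "sxwngodwzymq"; step two turns that into "ymq".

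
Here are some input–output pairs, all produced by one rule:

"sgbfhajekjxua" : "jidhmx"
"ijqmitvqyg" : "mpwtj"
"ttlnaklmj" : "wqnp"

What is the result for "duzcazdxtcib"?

The transformation: shift every letter 3 places forward in the alphabet (wrapping around), then keep every other character starting from the second (positions 2nd, 4th, 6th, ...).
Applying both steps to "duzcazdxtcib": "gxcfdcgawfle", then "xfcafe".

xfcafe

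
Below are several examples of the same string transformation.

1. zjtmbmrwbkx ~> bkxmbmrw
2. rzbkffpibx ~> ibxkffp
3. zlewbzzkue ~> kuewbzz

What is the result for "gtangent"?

The rule is to delete the first 3 characters, then move the last 3 characters to the front (rotate right by 3).
Working it through for "gtangent": intermediate "ngent", final "entng".
(Check on "rzbkffpibx": → "kffpibx" → "ibxkffp" ✓)

entng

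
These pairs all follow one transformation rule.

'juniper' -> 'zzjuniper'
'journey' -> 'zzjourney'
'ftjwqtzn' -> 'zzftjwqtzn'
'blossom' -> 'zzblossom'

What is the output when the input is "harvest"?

zzharvest

Looking at the pairs, the operation is to prepend "zz".
For "harvest" the result is "zzharvest".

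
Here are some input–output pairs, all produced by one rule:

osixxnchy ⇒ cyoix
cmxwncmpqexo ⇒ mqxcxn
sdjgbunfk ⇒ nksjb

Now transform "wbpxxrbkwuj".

Each output is the input with this applied: keep every other character starting from the first (positions 1st, 3rd, 5th, ...), then move the first 3 characters to the end (rotate left by 3).
Working it through for "wbpxxrbkwuj": intermediate "wpxbwj", final "bwjwpx".
(Check on "sdjgbunfk": → "sjbnk" → "nksjb" ✓)

bwjwpx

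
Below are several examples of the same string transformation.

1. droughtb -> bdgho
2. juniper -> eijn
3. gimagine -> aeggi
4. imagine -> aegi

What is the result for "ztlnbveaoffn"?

The pattern: sort the characters into alphabetical order, then delete the last 3 characters.
For "ztlnbveaoffn", step one produces "abefflnnotvz"; step two turns that into "abefflnno".

abefflnno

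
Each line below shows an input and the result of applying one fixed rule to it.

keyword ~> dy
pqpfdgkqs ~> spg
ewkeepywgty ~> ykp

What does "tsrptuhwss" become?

In each case the input is transformed by: move the last 3 characters to the front (rotate right by 3), then keep one character in every 3, starting at position 3 (positions 3rd, 6th, 9th, ...).
Applying both steps to "tsrptuhwss": "wsstsrptuh", then "sru".

sru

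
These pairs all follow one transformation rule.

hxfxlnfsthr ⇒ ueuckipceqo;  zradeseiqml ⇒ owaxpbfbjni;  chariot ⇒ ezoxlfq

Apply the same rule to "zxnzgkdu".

uwwkhdra

Looking at the pairs, the operation is to swap each adjacent pair of characters (1↔2, 3↔4, ...), then shift every letter 3 places backward in the alphabet (wrapping around).
So "zxnzgkdu" becomes "uwwkhdra".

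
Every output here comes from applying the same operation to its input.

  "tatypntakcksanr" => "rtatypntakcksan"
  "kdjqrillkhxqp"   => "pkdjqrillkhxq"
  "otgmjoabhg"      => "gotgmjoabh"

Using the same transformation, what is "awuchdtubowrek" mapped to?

Rule — move the last character to the front.
Doing the same to "awuchdtubowrek": "kawuchdtubowre".

kawuchdtubowre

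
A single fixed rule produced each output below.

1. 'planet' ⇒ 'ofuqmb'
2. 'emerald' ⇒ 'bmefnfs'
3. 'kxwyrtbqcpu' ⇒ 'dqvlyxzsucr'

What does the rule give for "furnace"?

bdfgvso

Each output is the input with this applied: shift every letter 1 place forward in the alphabet (wrapping around), then move the last 3 characters to the front (rotate right by 3).
On "furnace": the first step gives "gvsobdf", and the second then gives "bdfgvso".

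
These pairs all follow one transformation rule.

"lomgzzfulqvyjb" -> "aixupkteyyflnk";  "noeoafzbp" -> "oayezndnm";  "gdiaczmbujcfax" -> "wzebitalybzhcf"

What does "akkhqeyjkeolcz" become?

What's happening: shift every letter 1 place backward in the alphabet (wrapping around), then reverse the string.
"akkhqeyjkeolcz" → "zjjgpdxijdnkby" → "ybkndjixdpgjjz".
(Check on "noeoafzbp": → "mndnzeyao" → "oayezndnm" ✓)

ybkndjixdpgjjz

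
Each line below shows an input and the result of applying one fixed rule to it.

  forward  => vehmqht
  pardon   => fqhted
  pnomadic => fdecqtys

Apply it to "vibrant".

The transformation: shift every letter 10 places backward in the alphabet (wrapping around).
For "vibrant" the result is "lyrhqdj".

lyrhqdj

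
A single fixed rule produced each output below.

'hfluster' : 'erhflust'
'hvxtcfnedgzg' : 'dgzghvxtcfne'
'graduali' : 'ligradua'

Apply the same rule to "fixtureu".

eufixtur

Looking at the pairs, the operation is to move the first 2 characters to the end (rotate left by 2), then swap the front and back halves of the string.
Applying both steps to "fixtureu": "xtureufi", then "eufixtur".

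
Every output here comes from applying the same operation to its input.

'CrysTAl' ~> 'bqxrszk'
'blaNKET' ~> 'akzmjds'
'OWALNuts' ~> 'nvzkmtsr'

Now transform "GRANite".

fqzmhsd

The transformation: shift every letter 1 place backward in the alphabet (wrapping around), then convert every letter to lowercase.
"GRANite" → "FQZMhsd" → "fqzmhsd".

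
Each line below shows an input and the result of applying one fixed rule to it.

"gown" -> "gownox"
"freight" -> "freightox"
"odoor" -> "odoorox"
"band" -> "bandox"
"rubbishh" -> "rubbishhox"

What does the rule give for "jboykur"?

jboykurox

The pattern: append "ox".
On "jboykur" that produces "jboykurox".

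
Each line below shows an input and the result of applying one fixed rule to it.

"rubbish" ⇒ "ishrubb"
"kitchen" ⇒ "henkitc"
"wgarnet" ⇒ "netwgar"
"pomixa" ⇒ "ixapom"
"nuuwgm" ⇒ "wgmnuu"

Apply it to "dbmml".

mmldb

The transformation: move the last 3 characters to the front (rotate right by 3).
On "dbmml" that produces "mmldb".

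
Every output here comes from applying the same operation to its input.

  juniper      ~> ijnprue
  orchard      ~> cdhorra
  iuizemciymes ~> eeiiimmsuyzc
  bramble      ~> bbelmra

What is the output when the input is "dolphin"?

What's happening: sort the characters into alphabetical order, then move the first character to the end.
Working it through for "dolphin": intermediate "dhilnop", final "hilnopd".
(Check on "bramble": → "abbelmr" → "bbelmra" ✓)

hilnopd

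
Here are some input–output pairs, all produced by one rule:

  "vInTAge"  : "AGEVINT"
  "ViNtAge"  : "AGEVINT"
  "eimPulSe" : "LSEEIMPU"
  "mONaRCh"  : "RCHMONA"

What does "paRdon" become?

Each output is the input with this applied: move the last 3 characters to the front (rotate right by 3), then convert every letter to uppercase.
Working it through for "paRdon": intermediate "donpaR", final "DONPAR".

DONPAR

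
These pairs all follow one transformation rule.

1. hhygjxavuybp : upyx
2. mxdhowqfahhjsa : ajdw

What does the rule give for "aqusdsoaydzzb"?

yzus

In each case the input is transformed by: keep one character in every 3, starting at position 3 (positions 3rd, 6th, 9th, ...), then move the last 2 characters to the front (rotate right by 2).
Doing the same to "aqusdsoaydzzb": "yzus".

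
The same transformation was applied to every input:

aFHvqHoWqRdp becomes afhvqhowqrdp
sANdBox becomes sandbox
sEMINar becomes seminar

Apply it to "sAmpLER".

Each output is the input with this applied: convert every letter to lowercase.
For "sAmpLER" the result is "sampler".

sampler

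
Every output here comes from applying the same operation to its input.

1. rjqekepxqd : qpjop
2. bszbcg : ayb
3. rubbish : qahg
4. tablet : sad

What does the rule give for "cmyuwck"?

bxvj

The rule is to shift every letter 1 place backward in the alphabet (wrapping around), then keep every other character starting from the first (positions 1st, 3rd, 5th, ...).
"cmyuwck" → "blxtvbj" → "bxvj".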